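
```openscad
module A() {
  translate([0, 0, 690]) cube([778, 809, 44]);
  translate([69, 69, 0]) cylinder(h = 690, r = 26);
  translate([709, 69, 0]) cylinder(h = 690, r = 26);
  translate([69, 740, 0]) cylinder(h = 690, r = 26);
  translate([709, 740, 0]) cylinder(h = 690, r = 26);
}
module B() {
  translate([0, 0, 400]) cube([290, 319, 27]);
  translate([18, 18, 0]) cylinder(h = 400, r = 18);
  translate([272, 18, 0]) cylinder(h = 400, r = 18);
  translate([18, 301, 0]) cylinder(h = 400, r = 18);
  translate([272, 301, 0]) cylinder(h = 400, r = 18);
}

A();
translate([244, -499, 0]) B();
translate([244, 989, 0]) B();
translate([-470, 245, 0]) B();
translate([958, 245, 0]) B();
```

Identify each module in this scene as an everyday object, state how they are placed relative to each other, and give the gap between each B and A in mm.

A is a table. B is a stool. Four stools sit around the table at the −y, +y, −x, +x sides. The gap between each stool and the table is 180 mm.

Each stool's nearest face is 180 mm from the table's bounding box.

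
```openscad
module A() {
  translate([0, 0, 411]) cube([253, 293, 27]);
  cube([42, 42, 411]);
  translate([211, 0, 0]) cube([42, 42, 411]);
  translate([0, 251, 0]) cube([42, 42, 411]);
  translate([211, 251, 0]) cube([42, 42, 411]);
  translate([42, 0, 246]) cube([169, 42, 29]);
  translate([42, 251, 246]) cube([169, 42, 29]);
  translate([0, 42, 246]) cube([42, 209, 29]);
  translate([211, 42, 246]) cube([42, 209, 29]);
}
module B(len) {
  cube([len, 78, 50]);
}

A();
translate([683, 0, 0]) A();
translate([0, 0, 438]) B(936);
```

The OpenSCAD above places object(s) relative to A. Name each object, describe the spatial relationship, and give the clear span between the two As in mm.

Second stool starts at x = 683; first ends at x = 253; clear span = 683 − 253 = 430 mm.

A is a stool. B is a beam. A beam spans the tops of two stools. The clear span between the two stools is 430 mm.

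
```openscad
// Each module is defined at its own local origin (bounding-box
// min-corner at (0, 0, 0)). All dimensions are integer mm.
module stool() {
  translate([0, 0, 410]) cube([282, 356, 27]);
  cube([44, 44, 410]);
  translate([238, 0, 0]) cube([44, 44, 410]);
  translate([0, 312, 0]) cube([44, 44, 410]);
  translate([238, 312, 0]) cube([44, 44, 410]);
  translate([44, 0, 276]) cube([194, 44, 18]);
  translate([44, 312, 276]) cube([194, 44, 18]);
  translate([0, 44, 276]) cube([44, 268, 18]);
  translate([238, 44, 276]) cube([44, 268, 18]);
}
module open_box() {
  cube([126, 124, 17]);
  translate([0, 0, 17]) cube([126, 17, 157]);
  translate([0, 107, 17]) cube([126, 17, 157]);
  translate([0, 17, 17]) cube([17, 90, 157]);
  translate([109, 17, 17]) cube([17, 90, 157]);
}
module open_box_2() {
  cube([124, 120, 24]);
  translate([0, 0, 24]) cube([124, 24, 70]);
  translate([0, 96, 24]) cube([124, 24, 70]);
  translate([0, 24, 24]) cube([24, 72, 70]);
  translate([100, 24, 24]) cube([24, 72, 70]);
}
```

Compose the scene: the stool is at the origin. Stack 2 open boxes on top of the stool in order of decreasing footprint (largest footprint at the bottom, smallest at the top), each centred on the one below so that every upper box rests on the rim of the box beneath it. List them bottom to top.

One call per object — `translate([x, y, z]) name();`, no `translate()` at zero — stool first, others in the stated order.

stool();
translate([78, 116, 437]) open_box();
translate([79, 118, 611]) open_box_2();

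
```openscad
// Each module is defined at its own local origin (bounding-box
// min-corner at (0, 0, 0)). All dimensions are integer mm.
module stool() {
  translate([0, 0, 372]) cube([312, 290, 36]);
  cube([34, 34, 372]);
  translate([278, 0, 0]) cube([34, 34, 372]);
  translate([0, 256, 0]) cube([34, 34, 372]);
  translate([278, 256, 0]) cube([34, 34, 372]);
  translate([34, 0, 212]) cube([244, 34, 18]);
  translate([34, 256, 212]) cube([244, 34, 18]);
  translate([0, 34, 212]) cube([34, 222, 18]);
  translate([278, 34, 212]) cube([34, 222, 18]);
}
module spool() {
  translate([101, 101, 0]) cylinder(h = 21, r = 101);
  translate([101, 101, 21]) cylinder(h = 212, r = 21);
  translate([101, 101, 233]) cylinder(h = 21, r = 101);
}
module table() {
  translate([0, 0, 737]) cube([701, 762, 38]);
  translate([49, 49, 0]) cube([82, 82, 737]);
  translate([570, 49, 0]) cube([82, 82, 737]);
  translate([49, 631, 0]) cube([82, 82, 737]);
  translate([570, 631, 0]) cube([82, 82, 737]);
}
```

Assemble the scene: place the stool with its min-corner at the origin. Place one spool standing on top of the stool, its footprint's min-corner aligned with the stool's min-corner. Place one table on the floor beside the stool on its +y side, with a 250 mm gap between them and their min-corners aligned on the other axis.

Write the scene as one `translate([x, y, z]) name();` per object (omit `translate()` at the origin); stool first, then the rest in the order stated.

stool();
translate([0, 0, 408]) spool();
translate([0, 540, 0]) table();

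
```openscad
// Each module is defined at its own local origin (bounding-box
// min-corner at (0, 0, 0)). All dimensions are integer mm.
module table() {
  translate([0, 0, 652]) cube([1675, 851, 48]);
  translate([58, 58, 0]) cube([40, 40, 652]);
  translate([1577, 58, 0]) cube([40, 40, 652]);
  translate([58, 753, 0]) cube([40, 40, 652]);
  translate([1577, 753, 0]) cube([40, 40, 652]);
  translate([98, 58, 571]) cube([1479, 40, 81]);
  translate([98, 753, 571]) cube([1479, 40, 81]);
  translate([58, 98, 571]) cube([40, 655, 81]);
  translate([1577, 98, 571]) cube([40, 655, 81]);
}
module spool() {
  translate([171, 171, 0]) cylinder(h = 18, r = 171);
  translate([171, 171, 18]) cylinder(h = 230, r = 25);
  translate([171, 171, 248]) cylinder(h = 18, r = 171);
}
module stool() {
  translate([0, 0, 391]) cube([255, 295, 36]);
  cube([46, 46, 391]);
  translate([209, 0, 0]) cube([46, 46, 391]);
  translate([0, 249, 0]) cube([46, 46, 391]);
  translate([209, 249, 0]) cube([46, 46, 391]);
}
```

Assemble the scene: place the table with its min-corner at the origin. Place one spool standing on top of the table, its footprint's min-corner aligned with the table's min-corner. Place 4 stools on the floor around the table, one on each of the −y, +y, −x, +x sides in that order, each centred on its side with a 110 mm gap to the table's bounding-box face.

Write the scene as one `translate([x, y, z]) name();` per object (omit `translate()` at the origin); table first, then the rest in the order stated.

table();
translate([0, 0, 700]) spool();
translate([710, -405, 0]) stool();
translate([710, 961, 0]) stool();
translate([-365, 278, 0]) stool();
translate([1785, 278, 0]) stool();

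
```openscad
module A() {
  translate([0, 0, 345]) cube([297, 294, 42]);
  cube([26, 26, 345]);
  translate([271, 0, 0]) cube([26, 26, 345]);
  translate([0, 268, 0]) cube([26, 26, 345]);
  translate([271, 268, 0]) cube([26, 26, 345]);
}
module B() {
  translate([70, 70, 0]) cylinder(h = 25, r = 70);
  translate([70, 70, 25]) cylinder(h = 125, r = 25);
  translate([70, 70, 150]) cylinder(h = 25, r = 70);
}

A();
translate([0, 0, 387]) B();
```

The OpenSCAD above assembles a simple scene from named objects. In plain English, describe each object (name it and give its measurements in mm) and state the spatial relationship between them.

A is a four-legged stool. The seat is 297×294 mm, 42 mm thick, top at z = 387 mm. It stands on four square legs, each 26×26 mm in cross-section, from z = 0 to the seat underside, each flush with a corner of the seat.

B is a spool: two coaxial disc flanges of radius 70 mm and thickness 25 mm, joined by a core cylinder of radius 25 mm and height 125 mm. The lower flange rests on z = 0 and the three cylinders share a vertical axis.

The spool is on top of the stool.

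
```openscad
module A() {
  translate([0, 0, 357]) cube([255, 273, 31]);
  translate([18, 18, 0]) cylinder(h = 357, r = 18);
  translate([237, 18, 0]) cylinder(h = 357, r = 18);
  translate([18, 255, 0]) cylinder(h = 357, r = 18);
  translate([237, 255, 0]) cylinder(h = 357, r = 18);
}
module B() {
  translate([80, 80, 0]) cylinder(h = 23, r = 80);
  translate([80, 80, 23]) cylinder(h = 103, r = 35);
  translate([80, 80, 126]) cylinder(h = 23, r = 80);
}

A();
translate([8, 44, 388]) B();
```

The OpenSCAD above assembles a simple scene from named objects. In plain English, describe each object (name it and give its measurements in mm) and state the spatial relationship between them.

A is a simple wooden stool: a rectangular seat 255 mm (x) by 273 mm (y), 31 mm thick, top face at z = 388 mm, on four round legs, each 36 mm in diameter. The legs rest on z = 0, each leg's axis is inset half a diameter from the nearest pair of seat edges (so the leg's bounding box is flush with the corner).

B is a spool: two coaxial disc flanges of radius 80 mm and thickness 23 mm, joined by a core cylinder of radius 35 mm and height 103 mm. The lower flange rests on z = 0 and the three cylinders share a vertical axis.

The spool is on top of the stool.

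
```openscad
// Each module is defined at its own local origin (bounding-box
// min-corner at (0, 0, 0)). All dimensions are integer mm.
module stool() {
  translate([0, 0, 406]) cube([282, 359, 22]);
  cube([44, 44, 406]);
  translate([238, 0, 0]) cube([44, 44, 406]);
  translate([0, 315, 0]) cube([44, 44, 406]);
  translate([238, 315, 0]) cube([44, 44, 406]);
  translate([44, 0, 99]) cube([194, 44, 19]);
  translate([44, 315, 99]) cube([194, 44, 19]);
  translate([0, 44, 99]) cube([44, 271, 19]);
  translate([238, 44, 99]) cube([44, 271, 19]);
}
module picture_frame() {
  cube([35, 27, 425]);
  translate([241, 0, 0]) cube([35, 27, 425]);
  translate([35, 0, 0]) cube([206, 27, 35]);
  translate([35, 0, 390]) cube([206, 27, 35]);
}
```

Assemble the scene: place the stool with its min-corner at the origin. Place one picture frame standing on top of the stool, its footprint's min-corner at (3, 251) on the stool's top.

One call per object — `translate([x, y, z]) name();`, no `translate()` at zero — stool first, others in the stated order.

stool();
translate([3, 251, 428]) picture_frame();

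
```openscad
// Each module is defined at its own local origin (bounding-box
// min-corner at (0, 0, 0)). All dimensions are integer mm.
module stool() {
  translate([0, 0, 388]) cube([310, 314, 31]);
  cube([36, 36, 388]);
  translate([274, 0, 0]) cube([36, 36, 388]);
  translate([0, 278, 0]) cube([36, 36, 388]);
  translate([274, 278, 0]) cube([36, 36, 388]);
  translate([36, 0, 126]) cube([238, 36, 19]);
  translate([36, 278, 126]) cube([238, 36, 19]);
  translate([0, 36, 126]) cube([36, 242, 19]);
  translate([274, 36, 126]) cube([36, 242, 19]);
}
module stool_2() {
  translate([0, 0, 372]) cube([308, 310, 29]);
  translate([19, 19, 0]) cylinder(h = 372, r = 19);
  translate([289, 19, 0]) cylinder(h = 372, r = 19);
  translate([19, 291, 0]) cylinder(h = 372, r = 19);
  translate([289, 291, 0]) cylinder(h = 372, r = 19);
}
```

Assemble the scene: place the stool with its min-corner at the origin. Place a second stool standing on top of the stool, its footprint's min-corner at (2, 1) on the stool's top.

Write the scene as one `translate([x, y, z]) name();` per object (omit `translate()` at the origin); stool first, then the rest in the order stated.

stool();
translate([2, 1, 419]) stool_2();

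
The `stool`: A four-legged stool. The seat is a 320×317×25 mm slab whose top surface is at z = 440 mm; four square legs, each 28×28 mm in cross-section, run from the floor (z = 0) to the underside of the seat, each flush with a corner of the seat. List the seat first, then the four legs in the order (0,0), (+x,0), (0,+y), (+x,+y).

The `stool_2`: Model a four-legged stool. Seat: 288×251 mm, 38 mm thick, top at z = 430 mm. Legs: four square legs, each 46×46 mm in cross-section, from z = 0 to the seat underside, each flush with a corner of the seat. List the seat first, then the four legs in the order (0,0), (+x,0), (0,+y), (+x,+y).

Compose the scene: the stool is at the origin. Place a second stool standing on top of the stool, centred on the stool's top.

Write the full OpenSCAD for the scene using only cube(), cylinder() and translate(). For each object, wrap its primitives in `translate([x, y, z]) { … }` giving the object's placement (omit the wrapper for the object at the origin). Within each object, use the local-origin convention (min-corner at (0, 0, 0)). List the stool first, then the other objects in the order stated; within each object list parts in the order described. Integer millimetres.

translate([0, 0, 415]) cube([320, 317, 25]);
cube([28, 28, 415]);
translate([292, 0, 0]) cube([28, 28, 415]);
translate([0, 289, 0]) cube([28, 28, 415]);
translate([292, 289, 0]) cube([28, 28, 415]);
translate([16, 33, 440]) {
  translate([0, 0, 392]) cube([288, 251, 38]);
  cube([46, 46, 392]);
  translate([242, 0, 0]) cube([46, 46, 392]);
  translate([0, 205, 0]) cube([46, 46, 392]);
  translate([242, 205, 0]) cube([46, 46, 392]);
}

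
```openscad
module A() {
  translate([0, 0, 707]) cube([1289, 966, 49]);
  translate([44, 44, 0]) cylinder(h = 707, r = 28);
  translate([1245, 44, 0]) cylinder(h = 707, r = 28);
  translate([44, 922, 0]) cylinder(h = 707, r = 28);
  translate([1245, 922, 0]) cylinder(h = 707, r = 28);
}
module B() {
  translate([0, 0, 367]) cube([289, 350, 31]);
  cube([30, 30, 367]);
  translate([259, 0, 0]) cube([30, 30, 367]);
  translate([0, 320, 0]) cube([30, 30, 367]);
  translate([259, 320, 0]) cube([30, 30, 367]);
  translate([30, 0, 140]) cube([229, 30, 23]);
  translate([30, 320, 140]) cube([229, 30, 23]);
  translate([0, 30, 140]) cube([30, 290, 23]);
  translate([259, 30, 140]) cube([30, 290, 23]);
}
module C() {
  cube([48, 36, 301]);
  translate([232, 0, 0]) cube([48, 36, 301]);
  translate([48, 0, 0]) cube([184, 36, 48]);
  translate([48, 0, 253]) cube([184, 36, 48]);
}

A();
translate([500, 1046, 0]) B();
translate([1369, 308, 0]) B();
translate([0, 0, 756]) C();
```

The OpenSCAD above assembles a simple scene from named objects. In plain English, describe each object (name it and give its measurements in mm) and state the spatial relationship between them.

A is a rectangular dining table. The top is 1289×966×49 mm with its upper surface at z = 756 mm. It stands on four round legs of 56 mm diameter, each leg's bounding box inset 16 mm from the nearest pair of top edges, running from the floor to the underside of the top.

B is a four-legged stool. The seat is a 289×350×31 mm slab whose top surface is at z = 398 mm; four square legs, each 30×30 mm in cross-section, run from the floor (z = 0) to the underside of the seat, each flush with a corner of the seat. Four stretchers, 30 mm wide and 23 mm tall, connect adjacent legs with their undersides at z = 140 mm, each running between the inner faces of the legs it joins and aligned with the legs' outer faces on the other axis.

C is a picture frame with a 184×205 mm rectangular opening (x by z) and a uniform 48 mm border on every side. Frame depth is 36 mm along y. It is built from two vertical stiles running the full outside height and two horizontal rails spanning the gap between the stiles.

Two stools sit around the table at the +y, +x sides. The picture frame is on top of the table.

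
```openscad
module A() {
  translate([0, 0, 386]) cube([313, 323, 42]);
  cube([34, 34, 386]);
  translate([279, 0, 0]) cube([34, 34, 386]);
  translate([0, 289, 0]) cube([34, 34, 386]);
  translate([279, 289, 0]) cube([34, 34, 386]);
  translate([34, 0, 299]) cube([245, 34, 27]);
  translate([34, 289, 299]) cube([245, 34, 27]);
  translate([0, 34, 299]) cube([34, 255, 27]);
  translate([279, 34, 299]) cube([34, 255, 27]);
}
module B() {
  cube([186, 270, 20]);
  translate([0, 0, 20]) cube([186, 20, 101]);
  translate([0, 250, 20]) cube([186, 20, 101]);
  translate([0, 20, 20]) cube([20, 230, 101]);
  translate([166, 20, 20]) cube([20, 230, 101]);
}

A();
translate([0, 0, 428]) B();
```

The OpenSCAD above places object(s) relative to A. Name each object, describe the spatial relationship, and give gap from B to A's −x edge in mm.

The open box's min-x is at 0; the stool's min-x is 0; gap = 0 mm.

A is a stool. B is an open box. The open box is on top of the stool. The gap from the open box to the stool's −x edge is 0 mm.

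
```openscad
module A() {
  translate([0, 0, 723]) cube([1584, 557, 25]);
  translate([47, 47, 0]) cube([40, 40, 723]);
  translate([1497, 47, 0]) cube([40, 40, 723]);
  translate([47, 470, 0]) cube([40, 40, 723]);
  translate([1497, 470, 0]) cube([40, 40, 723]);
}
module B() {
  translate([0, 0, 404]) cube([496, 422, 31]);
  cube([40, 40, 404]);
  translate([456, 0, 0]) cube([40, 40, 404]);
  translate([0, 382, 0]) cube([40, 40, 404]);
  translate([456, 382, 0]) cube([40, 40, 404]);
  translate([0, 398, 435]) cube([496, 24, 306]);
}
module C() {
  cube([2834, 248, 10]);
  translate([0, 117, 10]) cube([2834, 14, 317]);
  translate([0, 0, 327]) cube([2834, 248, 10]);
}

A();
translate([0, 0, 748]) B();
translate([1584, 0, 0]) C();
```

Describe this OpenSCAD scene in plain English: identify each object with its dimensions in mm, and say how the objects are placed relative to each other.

A is a rectangular dining table. The top is 1584×557×25 mm with its upper surface at z = 748 mm. It stands on four 40×40 mm square legs, each inset 47 mm from the nearest pair of top edges, running from the floor to the underside of the top.

B is a chair. The seat is a 496×422×31 mm slab with its top at z = 435 mm, on four 40×40 mm corner legs (flush with the seat edges, standing on z = 0). A flat backrest 24 mm thick, 306 mm tall, spans the full seat width and rises from the seat top along its +y edge, rear face flush with the rear of the seat.

C is an I-beam lying along x, 2834 mm long. Overall section height 337 mm. Two flanges 248 mm wide (y) and 10 mm thick, one on the floor and one at the top; a web 14 mm thick runs between them, centred on the flange width.

The chair is on top of the table. The I-beam is against the table's +x side, with their −y faces flush.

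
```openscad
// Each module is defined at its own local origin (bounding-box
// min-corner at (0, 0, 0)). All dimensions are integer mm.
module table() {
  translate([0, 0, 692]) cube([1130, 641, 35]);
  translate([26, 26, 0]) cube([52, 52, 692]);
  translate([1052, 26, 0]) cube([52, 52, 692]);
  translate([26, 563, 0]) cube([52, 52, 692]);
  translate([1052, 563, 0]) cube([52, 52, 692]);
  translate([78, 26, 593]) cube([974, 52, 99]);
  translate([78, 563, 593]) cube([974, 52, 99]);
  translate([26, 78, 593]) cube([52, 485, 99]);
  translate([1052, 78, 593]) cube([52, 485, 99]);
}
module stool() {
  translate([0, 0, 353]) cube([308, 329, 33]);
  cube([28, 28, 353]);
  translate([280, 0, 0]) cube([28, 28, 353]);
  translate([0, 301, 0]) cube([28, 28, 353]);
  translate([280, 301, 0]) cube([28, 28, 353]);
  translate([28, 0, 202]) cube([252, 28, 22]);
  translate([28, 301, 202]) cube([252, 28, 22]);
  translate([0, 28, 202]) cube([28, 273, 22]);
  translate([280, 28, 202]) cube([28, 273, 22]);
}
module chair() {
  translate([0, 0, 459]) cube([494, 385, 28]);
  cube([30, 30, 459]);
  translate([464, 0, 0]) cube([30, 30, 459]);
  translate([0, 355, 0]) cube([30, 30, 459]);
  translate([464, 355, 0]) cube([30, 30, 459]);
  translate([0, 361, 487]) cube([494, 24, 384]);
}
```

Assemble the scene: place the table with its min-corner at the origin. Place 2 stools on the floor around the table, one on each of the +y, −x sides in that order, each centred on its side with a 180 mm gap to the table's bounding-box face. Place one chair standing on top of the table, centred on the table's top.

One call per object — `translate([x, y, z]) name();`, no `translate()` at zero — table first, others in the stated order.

table();
translate([411, 821, 0]) stool();
translate([-488, 156, 0]) stool();
translate([318, 128, 727]) chair();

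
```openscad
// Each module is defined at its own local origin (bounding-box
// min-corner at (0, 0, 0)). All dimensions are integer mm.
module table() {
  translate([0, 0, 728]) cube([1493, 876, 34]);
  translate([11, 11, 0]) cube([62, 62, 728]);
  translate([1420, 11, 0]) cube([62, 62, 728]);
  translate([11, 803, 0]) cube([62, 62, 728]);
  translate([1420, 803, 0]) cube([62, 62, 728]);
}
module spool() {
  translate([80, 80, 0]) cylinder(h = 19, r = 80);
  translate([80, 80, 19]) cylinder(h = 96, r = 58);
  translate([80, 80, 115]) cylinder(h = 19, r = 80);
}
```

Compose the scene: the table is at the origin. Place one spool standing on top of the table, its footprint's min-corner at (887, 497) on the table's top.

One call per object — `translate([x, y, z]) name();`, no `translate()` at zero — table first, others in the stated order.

table();
translate([887, 497, 762]) spool();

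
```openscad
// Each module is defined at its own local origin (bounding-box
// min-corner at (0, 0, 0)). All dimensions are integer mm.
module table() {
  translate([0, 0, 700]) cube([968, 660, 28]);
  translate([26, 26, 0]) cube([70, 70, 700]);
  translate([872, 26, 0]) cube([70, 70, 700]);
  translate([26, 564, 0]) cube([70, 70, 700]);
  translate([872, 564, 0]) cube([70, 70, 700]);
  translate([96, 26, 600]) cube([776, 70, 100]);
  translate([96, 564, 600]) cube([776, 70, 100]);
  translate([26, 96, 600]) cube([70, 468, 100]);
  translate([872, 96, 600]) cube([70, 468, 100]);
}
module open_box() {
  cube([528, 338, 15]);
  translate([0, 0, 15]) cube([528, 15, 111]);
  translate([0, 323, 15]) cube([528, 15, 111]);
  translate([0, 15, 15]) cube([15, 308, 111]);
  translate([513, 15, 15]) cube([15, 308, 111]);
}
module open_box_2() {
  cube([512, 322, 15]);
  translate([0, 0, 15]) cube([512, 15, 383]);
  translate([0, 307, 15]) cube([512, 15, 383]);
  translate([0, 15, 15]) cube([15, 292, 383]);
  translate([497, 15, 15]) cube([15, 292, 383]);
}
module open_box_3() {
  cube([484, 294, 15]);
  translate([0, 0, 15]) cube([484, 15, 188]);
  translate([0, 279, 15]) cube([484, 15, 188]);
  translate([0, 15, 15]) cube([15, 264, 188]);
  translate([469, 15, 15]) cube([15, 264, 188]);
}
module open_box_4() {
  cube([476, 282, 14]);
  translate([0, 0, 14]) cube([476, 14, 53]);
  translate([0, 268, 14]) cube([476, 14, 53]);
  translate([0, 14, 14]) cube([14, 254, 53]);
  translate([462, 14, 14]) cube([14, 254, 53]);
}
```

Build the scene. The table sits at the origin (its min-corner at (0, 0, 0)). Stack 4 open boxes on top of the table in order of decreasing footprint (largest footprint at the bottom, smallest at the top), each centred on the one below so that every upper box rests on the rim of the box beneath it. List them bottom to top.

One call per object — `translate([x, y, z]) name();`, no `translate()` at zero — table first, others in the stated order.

table();
translate([220, 161, 728]) open_box();
translate([228, 169, 854]) open_box_2();
translate([242, 183, 1252]) open_box_3();
translate([246, 189, 1455]) open_box_4();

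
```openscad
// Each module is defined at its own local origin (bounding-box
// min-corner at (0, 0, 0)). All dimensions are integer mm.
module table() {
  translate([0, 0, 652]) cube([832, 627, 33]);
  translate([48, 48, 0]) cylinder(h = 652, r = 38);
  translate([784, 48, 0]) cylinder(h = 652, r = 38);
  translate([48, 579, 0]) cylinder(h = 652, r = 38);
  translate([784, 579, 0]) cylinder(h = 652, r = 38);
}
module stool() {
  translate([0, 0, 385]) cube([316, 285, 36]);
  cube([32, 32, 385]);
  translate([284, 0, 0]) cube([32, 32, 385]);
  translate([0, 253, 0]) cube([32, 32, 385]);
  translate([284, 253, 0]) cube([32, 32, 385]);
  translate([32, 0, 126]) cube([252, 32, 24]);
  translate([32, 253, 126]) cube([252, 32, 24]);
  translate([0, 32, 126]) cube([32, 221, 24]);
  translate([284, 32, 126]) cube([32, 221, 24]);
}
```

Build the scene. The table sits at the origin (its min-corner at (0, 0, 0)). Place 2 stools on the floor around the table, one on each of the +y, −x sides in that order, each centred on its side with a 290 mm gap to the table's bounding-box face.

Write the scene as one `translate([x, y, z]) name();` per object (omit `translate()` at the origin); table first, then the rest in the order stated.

table();
translate([258, 917, 0]) stool();
translate([-606, 171, 0]) stool();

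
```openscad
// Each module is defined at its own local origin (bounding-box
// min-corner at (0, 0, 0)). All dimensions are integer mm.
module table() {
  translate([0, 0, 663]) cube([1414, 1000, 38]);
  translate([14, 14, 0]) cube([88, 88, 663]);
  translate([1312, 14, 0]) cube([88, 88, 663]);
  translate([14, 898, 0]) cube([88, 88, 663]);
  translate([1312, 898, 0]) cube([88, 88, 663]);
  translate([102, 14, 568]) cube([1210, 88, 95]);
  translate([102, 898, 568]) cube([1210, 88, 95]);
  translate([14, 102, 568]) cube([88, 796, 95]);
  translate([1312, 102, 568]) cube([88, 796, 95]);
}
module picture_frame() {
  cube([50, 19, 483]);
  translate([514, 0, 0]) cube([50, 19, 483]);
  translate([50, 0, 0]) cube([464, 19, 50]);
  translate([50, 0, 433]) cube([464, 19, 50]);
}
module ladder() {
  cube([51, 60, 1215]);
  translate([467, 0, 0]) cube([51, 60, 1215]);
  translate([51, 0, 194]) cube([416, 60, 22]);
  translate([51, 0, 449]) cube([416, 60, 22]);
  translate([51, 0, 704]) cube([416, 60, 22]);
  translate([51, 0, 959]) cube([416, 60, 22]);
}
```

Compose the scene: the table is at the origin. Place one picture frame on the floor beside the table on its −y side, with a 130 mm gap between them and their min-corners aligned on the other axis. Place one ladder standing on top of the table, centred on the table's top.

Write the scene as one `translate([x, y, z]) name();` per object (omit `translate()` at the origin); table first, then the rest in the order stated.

table();
translate([0, -149, 0]) picture_frame();
translate([448, 470, 701]) ladder();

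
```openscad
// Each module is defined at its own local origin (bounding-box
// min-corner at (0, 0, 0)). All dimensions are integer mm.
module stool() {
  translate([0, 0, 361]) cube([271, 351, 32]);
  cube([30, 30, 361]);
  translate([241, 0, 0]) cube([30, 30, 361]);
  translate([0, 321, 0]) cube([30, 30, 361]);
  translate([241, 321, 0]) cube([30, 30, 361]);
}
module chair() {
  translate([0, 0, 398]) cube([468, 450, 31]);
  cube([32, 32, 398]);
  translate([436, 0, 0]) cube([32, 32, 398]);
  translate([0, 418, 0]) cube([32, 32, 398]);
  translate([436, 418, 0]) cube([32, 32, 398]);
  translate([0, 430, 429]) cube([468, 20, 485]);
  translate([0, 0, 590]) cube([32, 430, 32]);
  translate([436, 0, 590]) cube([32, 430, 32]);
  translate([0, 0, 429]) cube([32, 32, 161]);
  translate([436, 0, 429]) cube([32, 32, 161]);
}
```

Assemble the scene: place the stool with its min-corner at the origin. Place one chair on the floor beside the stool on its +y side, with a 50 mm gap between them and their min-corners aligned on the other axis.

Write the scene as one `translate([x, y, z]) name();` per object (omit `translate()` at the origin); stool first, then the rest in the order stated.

stool();
translate([0, 401, 0]) chair();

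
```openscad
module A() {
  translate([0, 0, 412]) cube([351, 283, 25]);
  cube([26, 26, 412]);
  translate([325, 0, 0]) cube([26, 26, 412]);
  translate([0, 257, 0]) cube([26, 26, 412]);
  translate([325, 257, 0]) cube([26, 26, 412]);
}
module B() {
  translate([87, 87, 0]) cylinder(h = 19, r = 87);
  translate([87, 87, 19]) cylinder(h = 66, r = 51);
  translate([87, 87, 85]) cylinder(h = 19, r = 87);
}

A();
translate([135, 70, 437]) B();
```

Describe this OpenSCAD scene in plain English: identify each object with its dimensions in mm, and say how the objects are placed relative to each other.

A is a simple wooden stool: a rectangular seat 351 mm (x) by 283 mm (y), 25 mm thick, top face at z = 437 mm, on four square legs, each 26×26 mm in cross-section. The legs rest on z = 0, each flush with a corner of the seat.

B is a spool: two coaxial disc flanges of radius 87 mm and thickness 19 mm, joined by a core cylinder of radius 51 mm and height 66 mm. The lower flange rests on z = 0 and the three cylinders share a vertical axis.

The spool is on top of the stool.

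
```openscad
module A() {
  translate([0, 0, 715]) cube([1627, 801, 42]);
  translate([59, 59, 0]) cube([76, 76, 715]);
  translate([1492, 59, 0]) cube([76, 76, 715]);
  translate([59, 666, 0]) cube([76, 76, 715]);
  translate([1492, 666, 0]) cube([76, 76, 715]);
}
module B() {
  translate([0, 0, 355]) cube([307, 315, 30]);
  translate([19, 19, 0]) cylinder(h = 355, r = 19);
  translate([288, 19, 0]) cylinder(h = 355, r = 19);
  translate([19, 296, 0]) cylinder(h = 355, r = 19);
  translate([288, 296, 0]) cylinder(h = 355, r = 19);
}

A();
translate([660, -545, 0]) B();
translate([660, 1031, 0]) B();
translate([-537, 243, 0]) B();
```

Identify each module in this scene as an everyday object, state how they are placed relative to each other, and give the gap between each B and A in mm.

A is a table. B is a stool. Three stools sit around the table at the −y, +y, −x sides. The gap between each stool and the table is 230 mm.

Each stool's nearest face is 230 mm from the table's bounding box.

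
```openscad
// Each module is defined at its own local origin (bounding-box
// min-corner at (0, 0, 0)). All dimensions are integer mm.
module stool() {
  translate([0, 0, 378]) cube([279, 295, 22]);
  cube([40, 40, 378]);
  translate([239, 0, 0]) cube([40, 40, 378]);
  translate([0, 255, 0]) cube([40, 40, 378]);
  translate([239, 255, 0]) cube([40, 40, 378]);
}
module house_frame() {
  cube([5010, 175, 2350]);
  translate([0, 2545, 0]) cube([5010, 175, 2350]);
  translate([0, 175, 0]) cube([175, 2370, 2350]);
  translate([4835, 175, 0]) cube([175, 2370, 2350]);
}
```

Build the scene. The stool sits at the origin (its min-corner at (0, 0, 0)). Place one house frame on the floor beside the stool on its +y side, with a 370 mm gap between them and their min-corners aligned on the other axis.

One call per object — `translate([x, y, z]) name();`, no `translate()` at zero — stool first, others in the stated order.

stool();
translate([0, 665, 0]) house_frame();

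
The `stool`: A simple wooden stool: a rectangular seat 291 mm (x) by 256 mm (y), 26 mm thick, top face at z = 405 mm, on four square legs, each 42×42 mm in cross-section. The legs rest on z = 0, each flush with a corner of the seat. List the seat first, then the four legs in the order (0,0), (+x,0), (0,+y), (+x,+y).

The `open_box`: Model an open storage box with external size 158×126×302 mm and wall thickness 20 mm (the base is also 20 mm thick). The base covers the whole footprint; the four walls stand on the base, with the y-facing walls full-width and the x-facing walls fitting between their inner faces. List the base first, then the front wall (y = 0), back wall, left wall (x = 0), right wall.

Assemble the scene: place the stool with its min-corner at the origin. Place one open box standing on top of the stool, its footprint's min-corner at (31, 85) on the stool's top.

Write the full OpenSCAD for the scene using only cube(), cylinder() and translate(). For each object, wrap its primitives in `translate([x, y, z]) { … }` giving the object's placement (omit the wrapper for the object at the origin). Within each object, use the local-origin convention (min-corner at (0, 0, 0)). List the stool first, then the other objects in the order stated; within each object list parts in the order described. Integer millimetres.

translate([0, 0, 379]) cube([291, 256, 26]);
cube([42, 42, 379]);
translate([249, 0, 0]) cube([42, 42, 379]);
translate([0, 214, 0]) cube([42, 42, 379]);
translate([249, 214, 0]) cube([42, 42, 379]);
translate([31, 85, 405]) {
  cube([158, 126, 20]);
  translate([0, 0, 20]) cube([158, 20, 282]);
  translate([0, 106, 20]) cube([158, 20, 282]);
  translate([0, 20, 20]) cube([20, 86, 282]);
  translate([138, 20, 20]) cube([20, 86, 282]);
}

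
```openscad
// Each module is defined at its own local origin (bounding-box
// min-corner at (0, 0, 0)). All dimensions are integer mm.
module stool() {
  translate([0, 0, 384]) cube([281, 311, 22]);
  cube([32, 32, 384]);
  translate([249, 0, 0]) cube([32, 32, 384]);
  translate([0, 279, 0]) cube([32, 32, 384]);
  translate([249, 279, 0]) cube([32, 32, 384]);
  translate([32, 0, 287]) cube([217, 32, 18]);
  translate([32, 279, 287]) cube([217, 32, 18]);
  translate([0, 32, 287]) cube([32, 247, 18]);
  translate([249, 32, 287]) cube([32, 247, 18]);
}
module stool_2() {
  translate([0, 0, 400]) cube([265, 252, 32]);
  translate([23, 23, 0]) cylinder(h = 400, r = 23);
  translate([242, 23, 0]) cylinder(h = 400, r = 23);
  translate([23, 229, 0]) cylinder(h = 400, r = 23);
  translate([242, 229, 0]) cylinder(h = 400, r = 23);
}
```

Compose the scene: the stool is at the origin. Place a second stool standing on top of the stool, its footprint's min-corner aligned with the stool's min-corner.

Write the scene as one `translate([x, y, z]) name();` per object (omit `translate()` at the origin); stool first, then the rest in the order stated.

stool();
translate([0, 0, 406]) stool_2();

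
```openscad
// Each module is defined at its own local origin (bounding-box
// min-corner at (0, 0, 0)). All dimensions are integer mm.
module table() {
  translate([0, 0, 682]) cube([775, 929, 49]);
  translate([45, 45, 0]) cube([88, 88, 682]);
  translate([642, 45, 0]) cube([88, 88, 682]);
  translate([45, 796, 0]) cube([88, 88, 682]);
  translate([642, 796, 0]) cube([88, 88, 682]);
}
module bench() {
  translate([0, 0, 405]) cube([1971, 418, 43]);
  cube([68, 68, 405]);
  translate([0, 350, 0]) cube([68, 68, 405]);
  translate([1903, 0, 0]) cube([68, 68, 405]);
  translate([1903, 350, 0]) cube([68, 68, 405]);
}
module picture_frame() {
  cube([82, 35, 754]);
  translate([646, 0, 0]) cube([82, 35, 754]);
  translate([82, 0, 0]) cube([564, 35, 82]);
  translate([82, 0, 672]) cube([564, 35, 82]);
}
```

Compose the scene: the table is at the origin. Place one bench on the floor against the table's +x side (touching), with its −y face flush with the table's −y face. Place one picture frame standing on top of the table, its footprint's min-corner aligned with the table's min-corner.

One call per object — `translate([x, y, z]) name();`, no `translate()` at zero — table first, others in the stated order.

table();
translate([775, 0, 0]) bench();
translate([0, 0, 731]) picture_frame();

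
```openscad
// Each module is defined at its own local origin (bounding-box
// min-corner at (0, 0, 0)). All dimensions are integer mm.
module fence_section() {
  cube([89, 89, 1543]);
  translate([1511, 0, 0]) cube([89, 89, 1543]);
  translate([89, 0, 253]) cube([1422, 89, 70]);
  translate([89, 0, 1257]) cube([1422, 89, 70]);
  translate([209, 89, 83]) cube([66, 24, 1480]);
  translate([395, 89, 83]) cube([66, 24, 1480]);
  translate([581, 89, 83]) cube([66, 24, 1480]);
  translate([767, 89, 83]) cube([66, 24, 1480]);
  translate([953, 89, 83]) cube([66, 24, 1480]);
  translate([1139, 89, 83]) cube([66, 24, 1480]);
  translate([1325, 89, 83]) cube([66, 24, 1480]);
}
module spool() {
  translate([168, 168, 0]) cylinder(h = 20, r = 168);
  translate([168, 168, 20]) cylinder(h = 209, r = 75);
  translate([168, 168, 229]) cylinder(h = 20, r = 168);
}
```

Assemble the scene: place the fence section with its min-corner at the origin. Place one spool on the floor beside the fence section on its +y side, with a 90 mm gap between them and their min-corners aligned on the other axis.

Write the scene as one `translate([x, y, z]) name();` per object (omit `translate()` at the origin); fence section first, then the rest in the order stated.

fence_section();
translate([0, 203, 0]) spool();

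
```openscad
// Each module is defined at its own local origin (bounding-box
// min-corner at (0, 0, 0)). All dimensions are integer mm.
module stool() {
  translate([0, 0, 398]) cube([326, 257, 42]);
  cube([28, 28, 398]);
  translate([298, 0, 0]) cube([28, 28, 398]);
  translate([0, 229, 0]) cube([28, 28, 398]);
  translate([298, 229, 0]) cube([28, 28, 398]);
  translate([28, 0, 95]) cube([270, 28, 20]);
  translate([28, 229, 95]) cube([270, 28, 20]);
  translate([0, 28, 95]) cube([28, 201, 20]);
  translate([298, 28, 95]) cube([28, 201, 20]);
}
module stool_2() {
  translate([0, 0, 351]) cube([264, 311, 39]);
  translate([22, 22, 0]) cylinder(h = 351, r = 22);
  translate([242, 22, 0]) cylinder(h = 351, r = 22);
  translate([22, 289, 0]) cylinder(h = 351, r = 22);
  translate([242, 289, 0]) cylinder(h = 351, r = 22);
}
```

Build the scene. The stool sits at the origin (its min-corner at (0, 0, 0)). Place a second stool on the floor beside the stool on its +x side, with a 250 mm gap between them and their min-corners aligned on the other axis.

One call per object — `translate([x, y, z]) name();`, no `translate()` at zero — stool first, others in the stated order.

stool();
translate([576, 0, 0]) stool_2();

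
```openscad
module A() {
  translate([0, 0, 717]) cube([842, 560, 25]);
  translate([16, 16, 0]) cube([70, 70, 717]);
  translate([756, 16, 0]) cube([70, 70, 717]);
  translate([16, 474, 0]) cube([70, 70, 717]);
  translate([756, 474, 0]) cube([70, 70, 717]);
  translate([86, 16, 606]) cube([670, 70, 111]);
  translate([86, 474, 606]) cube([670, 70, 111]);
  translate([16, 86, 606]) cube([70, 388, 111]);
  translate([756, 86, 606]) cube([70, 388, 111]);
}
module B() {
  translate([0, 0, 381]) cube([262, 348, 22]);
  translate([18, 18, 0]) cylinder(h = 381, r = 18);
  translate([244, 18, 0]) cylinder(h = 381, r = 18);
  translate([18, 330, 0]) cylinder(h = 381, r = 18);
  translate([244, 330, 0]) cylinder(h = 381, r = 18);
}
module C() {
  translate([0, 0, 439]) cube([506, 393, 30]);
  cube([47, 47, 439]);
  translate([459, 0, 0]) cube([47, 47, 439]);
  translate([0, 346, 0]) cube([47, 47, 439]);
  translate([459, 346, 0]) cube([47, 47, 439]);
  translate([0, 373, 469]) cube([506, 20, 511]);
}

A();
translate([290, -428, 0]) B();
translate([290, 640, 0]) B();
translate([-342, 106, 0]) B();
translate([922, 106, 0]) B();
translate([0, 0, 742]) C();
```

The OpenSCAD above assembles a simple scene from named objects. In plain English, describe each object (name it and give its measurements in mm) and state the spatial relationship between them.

A is a table with a 842×560 mm rectangular top, 25 mm thick, top surface at z = 742 mm, supported by four 70×70 mm square legs, each inset 16 mm from the nearest pair of top edges, running from the floor. Four apron rails, 70 mm thick and 111 mm tall, run between adjacent legs with their top edges flush with the underside of the top and their outer faces flush with the legs' outer faces.

B is a four-legged stool. The seat is 262×348 mm, 22 mm thick, top at z = 403 mm. It stands on four round legs, each 36 mm in diameter, from z = 0 to the seat underside, each leg's axis is inset half a diameter from the nearest pair of seat edges (so the leg's bounding box is flush with the corner).

C is a chair. The seat is a 506×393×30 mm slab with its top at z = 469 mm, on four 47×47 mm corner legs (flush with the seat edges, standing on z = 0). A flat backrest 20 mm thick, 511 mm tall, spans the full seat width and rises from the seat top along its +y edge, rear face flush with the rear of the seat.

Four stools sit around the table at the −y, +y, −x, +x sides. The chair is on top of the table.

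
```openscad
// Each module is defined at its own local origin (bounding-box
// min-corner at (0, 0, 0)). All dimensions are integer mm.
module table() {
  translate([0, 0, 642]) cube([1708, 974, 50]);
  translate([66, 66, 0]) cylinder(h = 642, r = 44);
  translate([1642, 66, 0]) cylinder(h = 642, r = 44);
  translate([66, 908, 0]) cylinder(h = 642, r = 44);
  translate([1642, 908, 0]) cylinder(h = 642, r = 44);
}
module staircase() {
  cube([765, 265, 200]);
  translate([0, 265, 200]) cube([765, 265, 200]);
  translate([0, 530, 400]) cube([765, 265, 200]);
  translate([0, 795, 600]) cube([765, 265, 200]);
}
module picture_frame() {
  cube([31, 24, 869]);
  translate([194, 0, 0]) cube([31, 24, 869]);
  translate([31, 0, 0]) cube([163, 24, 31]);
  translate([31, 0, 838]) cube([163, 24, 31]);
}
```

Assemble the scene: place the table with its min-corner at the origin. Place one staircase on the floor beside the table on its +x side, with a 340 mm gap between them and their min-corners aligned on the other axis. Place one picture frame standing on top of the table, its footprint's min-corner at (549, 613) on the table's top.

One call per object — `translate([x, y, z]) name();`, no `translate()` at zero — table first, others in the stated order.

table();
translate([2048, 0, 0]) staircase();
translate([549, 613, 692]) picture_frame();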